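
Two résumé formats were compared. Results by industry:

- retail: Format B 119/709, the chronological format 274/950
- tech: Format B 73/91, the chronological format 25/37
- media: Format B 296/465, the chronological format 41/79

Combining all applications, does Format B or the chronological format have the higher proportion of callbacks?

Retail: Format B 119/709 = 16.8%, the chronological format 274/950 = 28.8% → the chronological format
Tech: Format B 73/91 = 80.2%, the chronological format 25/37 = 67.6% → Format B
Media: Format B 296/465 = 63.7%, the chronological format 41/79 = 51.9% → Format B
Overall: Format B 488/1265 = 38.6%, the chronological format 340/1066 = 31.9% → Format B
(Neither sweeps every industry group, but Format B has the higher pooled rate.)

Format B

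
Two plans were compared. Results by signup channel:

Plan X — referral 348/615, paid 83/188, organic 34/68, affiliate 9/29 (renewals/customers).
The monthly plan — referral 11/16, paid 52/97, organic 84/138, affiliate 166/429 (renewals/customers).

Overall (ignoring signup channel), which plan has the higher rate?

Plan X

Referral: Plan X 348/615 = 56.6%, the monthly plan 11/16 = 68.8% → the monthly plan
Paid: Plan X 83/188 = 44.1%, the monthly plan 52/97 = 53.6% → the monthly plan
Organic: Plan X 34/68 = 50.0%, the monthly plan 84/138 = 60.9% → the monthly plan
Affiliate: Plan X 9/29 = 31.0%, the monthly plan 166/429 = 38.7% → the monthly plan
Overall: Plan X 474/900 = 52.7%, the monthly plan 313/680 = 46.0% → Plan X
(The monthly plan wins every signup group but Plan X wins overall — the monthly plan's customers skew toward the low-rate affiliate group.)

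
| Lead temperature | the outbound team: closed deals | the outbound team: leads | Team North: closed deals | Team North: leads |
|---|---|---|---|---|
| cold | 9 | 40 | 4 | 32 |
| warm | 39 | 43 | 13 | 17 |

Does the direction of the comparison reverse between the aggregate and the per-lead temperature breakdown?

Cold: the outbound team 9/40 = 22.5%, Team North 4/32 = 12.5% → the outbound team
Warm: the outbound team 39/43 = 90.7%, Team North 13/17 = 76.5% → the outbound team
Overall: the outbound team 48/83 = 57.8%, Team North 17/49 = 34.7% → the outbound team
The outbound team wins overall and in every lead group — no reversal.

No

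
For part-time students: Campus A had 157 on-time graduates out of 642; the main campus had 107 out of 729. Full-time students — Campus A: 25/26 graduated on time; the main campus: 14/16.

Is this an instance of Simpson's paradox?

No

Part-time: Campus A 157/642 = 24.5%, the main campus 107/729 = 14.7% → Campus A
Full-time: Campus A 25/26 = 96.2%, the main campus 14/16 = 87.5% → Campus A
Overall: Campus A 182/668 = 27.2%, the main campus 121/745 = 16.2% → Campus A
Campus A wins overall and in every enrollment group — no reversal.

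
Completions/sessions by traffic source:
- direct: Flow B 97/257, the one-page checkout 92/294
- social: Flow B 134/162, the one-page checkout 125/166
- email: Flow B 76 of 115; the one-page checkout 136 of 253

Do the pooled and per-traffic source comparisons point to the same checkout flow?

Direct: Flow B 97/257 = 37.7%, the one-page checkout 92/294 = 31.3% → Flow B
Social: Flow B 134/162 = 82.7%, the one-page checkout 125/166 = 75.3% → Flow B
Email: Flow B 76/115 = 66.1%, the one-page checkout 136/253 = 53.8% → Flow B
Overall: Flow B 307/534 = 57.5%, the one-page checkout 353/713 = 49.5% → Flow B
Flow B wins overall and in every traffic group — no reversal.

Yes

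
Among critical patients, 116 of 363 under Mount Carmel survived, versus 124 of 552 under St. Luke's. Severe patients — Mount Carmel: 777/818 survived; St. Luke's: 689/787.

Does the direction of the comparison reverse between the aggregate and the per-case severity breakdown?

No

Critical: Mount Carmel 116/363 = 32.0%, St. Luke's 124/552 = 22.5% → Mount Carmel
Severe: Mount Carmel 777/818 = 95.0%, St. Luke's 689/787 = 87.5% → Mount Carmel
Overall: Mount Carmel 893/1181 = 75.6%, St. Luke's 813/1339 = 60.7% → Mount Carmel
Mount Carmel wins overall and in every case group — no reversal.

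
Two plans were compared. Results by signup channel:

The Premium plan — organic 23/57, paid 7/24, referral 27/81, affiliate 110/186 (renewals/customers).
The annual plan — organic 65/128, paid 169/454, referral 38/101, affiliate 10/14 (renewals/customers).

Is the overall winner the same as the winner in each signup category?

Organic: the Premium plan 23/57 = 40.4%, the annual plan 65/128 = 50.8% → the annual plan
Paid: the Premium plan 7/24 = 29.2%, the annual plan 169/454 = 37.2% → the annual plan
Referral: the Premium plan 27/81 = 33.3%, the annual plan 38/101 = 37.6% → the annual plan
Affiliate: the Premium plan 110/186 = 59.1%, the annual plan 10/14 = 71.4% → the annual plan
Overall: the Premium plan 167/348 = 48.0%, the annual plan 282/697 = 40.5% → the Premium plan
The annual plan wins each signup group but the Premium plan wins overall — the comparison reverses. The annual plan's customers skew toward paid, which has a lower base rate.

No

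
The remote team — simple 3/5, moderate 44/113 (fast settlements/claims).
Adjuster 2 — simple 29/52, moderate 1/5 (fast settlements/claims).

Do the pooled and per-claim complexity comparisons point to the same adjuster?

Simple: the remote team 3/5 = 60.0%, Adjuster 2 29/52 = 55.8% → the remote team
Moderate: the remote team 44/113 = 38.9%, Adjuster 2 1/5 = 20.0% → the remote team
Overall: the remote team 47/118 = 39.8%, Adjuster 2 30/57 = 52.6% → Adjuster 2
The remote team wins each claim group but Adjuster 2 wins overall — the comparison reverses. The remote team's claims skew toward moderate, which has a lower base rate.

No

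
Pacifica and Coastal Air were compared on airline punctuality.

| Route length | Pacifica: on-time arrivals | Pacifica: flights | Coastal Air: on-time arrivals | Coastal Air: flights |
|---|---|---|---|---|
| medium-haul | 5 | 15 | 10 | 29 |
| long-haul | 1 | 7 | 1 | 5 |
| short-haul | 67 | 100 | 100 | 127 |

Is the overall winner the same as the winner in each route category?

Yes

Medium-haul: Pacifica 5/15 = 33.3%, Coastal Air 10/29 = 34.5% → Coastal Air
Long-haul: Pacifica 1/7 = 14.3%, Coastal Air 1/5 = 20.0% → Coastal Air
Short-haul: Pacifica 67/100 = 67.0%, Coastal Air 100/127 = 78.7% → Coastal Air
Overall: Pacifica 73/122 = 59.8%, Coastal Air 111/161 = 68.9% → Coastal Air
Coastal Air wins overall and in every route group — no reversal.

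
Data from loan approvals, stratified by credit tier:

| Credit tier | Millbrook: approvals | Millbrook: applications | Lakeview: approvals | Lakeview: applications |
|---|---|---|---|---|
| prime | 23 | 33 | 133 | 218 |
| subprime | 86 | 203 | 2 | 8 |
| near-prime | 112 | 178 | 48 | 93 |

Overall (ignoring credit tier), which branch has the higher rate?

Lakeview

Prime: Millbrook 23/33 = 69.7%, Lakeview 133/218 = 61.0% → Millbrook
Subprime: Millbrook 86/203 = 42.4%, Lakeview 2/8 = 25.0% → Millbrook
Near-prime: Millbrook 112/178 = 62.9%, Lakeview 48/93 = 51.6% → Millbrook
Overall: Millbrook 221/414 = 53.4%, Lakeview 183/319 = 57.4% → Lakeview
(Millbrook wins every credit group but Lakeview wins overall — Millbrook's applications skew toward the low-rate subprime group.)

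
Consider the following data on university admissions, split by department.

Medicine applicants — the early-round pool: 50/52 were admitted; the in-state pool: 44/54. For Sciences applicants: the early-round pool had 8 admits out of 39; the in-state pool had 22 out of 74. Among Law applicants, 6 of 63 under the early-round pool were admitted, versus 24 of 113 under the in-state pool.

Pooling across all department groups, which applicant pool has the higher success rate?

the early-round pool

Medicine: the early-round pool 50/52 = 96.2%, the in-state pool 44/54 = 81.5% → the early-round pool
Sciences: the early-round pool 8/39 = 20.5%, the in-state pool 22/74 = 29.7% → the in-state pool
Law: the early-round pool 6/63 = 9.5%, the in-state pool 24/113 = 21.2% → the in-state pool
Overall: the early-round pool 64/154 = 41.6%, the in-state pool 90/241 = 37.3% → the early-round pool
(Neither sweeps every department group, but the early-round pool has the higher pooled rate.)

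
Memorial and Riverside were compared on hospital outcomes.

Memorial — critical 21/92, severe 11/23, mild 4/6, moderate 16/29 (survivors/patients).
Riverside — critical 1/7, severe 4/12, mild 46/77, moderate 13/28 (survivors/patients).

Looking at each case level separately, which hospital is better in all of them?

Memorial

Critical: Memorial 21/92 = 22.8%, Riverside 1/7 = 14.3% → Memorial
Severe: Memorial 11/23 = 47.8%, Riverside 4/12 = 33.3% → Memorial
Mild: Memorial 4/6 = 66.7%, Riverside 46/77 = 59.7% → Memorial
Moderate: Memorial 16/29 = 55.2%, Riverside 13/28 = 46.4% → Memorial
Memorial has the higher rate in all 4 groups.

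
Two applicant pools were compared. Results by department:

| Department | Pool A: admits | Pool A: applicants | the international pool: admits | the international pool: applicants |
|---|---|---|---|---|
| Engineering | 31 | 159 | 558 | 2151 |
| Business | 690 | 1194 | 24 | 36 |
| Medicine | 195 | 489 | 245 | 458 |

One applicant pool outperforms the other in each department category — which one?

Engineering: Pool A 31/159 = 19.5%, the international pool 558/2151 = 25.9% → the international pool
Business: Pool A 690/1194 = 57.8%, the international pool 24/36 = 66.7% → the international pool
Medicine: Pool A 195/489 = 39.9%, the international pool 245/458 = 53.5% → the international pool
The international pool has the higher rate in all 3 groups.

the international pool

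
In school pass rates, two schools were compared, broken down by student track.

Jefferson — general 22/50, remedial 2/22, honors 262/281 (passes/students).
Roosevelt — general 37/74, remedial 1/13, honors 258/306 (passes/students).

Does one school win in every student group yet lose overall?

No

General: Jefferson 22/50 = 44.0%, Roosevelt 37/74 = 50.0% → Roosevelt
Remedial: Jefferson 2/22 = 9.1%, Roosevelt 1/13 = 7.7% → Jefferson
Honors: Jefferson 262/281 = 93.2%, Roosevelt 258/306 = 84.3% → Jefferson
Overall: Jefferson 286/353 = 81.0%, Roosevelt 296/393 = 75.3% → Jefferson
Neither sweeps: Jefferson wins 2 of 3 groups, Roosevelt wins 1. Jefferson wins overall but not every group — no Simpson reversal.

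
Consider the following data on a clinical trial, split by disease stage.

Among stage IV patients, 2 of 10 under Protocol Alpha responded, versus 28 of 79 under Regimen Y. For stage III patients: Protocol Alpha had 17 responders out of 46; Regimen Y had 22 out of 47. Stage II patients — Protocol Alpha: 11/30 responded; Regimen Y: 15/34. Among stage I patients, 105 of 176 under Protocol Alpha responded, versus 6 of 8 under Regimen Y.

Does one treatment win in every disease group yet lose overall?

Yes

Stage IV: Protocol Alpha 2/10 = 20.0%, Regimen Y 28/79 = 35.4% → Regimen Y
Stage III: Protocol Alpha 17/46 = 37.0%, Regimen Y 22/47 = 46.8% → Regimen Y
Stage II: Protocol Alpha 11/30 = 36.7%, Regimen Y 15/34 = 44.1% → Regimen Y
Stage I: Protocol Alpha 105/176 = 59.7%, Regimen Y 6/8 = 75.0% → Regimen Y
Overall: Protocol Alpha 135/262 = 51.5%, Regimen Y 71/168 = 42.3% → Protocol Alpha
Regimen Y wins each disease group but Protocol Alpha wins overall — the comparison reverses. Regimen Y's patients skew toward stage IV, which has a lower base rate.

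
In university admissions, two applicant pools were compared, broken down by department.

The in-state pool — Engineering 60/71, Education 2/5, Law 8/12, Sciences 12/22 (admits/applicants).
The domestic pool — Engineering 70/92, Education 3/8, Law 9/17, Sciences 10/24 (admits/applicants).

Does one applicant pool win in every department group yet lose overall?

No

Engineering: the in-state pool 60/71 = 84.5%, the domestic pool 70/92 = 76.1% → the in-state pool
Education: the in-state pool 2/5 = 40.0%, the domestic pool 3/8 = 37.5% → the in-state pool
Law: the in-state pool 8/12 = 66.7%, the domestic pool 9/17 = 52.9% → the in-state pool
Sciences: the in-state pool 12/22 = 54.5%, the domestic pool 10/24 = 41.7% → the in-state pool
Overall: the in-state pool 82/110 = 74.5%, the domestic pool 92/141 = 65.2% → the in-state pool
The in-state pool wins overall and in every department group — no reversal.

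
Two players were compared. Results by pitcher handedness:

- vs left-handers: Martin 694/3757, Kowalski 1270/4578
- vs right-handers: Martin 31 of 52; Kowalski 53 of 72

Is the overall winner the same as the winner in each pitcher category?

Yes

Vs left-handers: Martin 694/3757 = 18.5%, Kowalski 1270/4578 = 27.7% → Kowalski
Vs right-handers: Martin 31/52 = 59.6%, Kowalski 53/72 = 73.6% → Kowalski
Overall: Martin 725/3809 = 19.0%, Kowalski 1323/4650 = 28.5% → Kowalski
Kowalski wins overall and in every pitcher group — no reversal.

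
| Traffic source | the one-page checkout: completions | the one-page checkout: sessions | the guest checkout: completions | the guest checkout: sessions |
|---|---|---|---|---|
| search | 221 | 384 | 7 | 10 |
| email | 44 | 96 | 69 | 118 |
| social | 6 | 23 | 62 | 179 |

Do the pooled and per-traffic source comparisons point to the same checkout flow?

No

Search: the one-page checkout 221/384 = 57.6%, the guest checkout 7/10 = 70.0% → the guest checkout
Email: the one-page checkout 44/96 = 45.8%, the guest checkout 69/118 = 58.5% → the guest checkout
Social: the one-page checkout 6/23 = 26.1%, the guest checkout 62/179 = 34.6% → the guest checkout
Overall: the one-page checkout 271/503 = 53.9%, the guest checkout 138/307 = 45.0% → the one-page checkout
The guest checkout wins each traffic group but the one-page checkout wins overall — the comparison reverses. The guest checkout's sessions skew toward social, which has a lower base rate.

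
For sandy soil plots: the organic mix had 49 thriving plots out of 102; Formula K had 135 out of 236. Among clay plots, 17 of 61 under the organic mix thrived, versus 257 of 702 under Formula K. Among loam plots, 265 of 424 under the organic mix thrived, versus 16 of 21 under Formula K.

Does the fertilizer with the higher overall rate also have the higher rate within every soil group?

No

Sandy soil: the organic mix 49/102 = 48.0%, Formula K 135/236 = 57.2% → Formula K
Clay: the organic mix 17/61 = 27.9%, Formula K 257/702 = 36.6% → Formula K
Loam: the organic mix 265/424 = 62.5%, Formula K 16/21 = 76.2% → Formula K
Overall: the organic mix 331/587 = 56.4%, Formula K 408/959 = 42.5% → the organic mix
Formula K wins each soil group but the organic mix wins overall — the comparison reverses. Formula K's plots skew toward clay, which has a lower base rate.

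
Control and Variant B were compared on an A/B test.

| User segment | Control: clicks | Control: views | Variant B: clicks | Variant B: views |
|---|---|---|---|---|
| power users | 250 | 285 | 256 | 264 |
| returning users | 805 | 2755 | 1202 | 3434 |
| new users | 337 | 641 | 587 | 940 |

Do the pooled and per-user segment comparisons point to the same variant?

Power users: Control 250/285 = 87.7%, Variant B 256/264 = 97.0% → Variant B
Returning users: Control 805/2755 = 29.2%, Variant B 1202/3434 = 35.0% → Variant B
New users: Control 337/641 = 52.6%, Variant B 587/940 = 62.4% → Variant B
Overall: Control 1392/3681 = 37.8%, Variant B 2045/4638 = 44.1% → Variant B
Variant B wins overall and in every user group — no reversal.

Yes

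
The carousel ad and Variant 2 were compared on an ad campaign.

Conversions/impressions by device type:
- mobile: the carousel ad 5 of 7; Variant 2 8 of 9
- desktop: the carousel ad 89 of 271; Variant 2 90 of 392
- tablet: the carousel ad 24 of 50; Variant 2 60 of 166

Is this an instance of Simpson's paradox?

Mobile: the carousel ad 5/7 = 71.4%, Variant 2 8/9 = 88.9% → Variant 2
Desktop: the carousel ad 89/271 = 32.8%, Variant 2 90/392 = 23.0% → the carousel ad
Tablet: the carousel ad 24/50 = 48.0%, Variant 2 60/166 = 36.1% → the carousel ad
Overall: the carousel ad 118/328 = 36.0%, Variant 2 158/567 = 27.9% → the carousel ad
Neither sweeps: the carousel ad wins 2 of 3 groups, Variant 2 wins 1. The carousel ad wins overall but not every group — no Simpson reversal.

No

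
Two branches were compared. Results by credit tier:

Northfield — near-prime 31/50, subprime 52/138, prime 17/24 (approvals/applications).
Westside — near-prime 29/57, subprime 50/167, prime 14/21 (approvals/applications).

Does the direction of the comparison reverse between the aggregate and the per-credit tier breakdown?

Near-prime: Northfield 31/50 = 62.0%, Westside 29/57 = 50.9% → Northfield
Subprime: Northfield 52/138 = 37.7%, Westside 50/167 = 29.9% → Northfield
Prime: Northfield 17/24 = 70.8%, Westside 14/21 = 66.7% → Northfield
Overall: Northfield 100/212 = 47.2%, Westside 93/245 = 38.0% → Northfield
Northfield wins overall and in every credit group — no reversal.

No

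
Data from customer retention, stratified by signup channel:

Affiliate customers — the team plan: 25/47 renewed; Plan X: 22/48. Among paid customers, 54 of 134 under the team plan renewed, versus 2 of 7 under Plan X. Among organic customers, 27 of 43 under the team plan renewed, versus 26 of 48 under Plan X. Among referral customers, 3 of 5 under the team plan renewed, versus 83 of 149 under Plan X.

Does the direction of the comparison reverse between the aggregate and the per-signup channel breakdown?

Affiliate: the team plan 25/47 = 53.2%, Plan X 22/48 = 45.8% → the team plan
Paid: the team plan 54/134 = 40.3%, Plan X 2/7 = 28.6% → the team plan
Organic: the team plan 27/43 = 62.8%, Plan X 26/48 = 54.2% → the team plan
Referral: the team plan 3/5 = 60.0%, Plan X 83/149 = 55.7% → the team plan
Overall: the team plan 109/229 = 47.6%, Plan X 133/252 = 52.8% → Plan X
The team plan wins each signup group but Plan X wins overall — the comparison reverses. The team plan's customers skew toward paid, which has a lower base rate.

Yes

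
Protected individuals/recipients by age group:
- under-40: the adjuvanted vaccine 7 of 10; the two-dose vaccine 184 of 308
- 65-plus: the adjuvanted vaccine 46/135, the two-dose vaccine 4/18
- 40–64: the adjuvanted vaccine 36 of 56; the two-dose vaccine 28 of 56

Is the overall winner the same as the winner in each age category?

Under-40: the adjuvanted vaccine 7/10 = 70.0%, the two-dose vaccine 184/308 = 59.7% → the adjuvanted vaccine
65-plus: the adjuvanted vaccine 46/135 = 34.1%, the two-dose vaccine 4/18 = 22.2% → the adjuvanted vaccine
40–64: the adjuvanted vaccine 36/56 = 64.3%, the two-dose vaccine 28/56 = 50.0% → the adjuvanted vaccine
Overall: the adjuvanted vaccine 89/201 = 44.3%, the two-dose vaccine 216/382 = 56.5% → the two-dose vaccine
The adjuvanted vaccine wins each age group but the two-dose vaccine wins overall — the comparison reverses. The adjuvanted vaccine's recipients skew toward 65-plus, which has a lower base rate.

No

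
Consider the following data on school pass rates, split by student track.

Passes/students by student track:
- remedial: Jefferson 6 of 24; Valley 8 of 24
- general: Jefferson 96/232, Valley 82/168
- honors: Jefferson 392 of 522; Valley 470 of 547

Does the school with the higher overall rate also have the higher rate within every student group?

Yes

Remedial: Jefferson 6/24 = 25.0%, Valley 8/24 = 33.3% → Valley
General: Jefferson 96/232 = 41.4%, Valley 82/168 = 48.8% → Valley
Honors: Jefferson 392/522 = 75.1%, Valley 470/547 = 85.9% → Valley
Overall: Jefferson 494/778 = 63.5%, Valley 560/739 = 75.8% → Valley
Valley wins overall and in every student group — no reversal.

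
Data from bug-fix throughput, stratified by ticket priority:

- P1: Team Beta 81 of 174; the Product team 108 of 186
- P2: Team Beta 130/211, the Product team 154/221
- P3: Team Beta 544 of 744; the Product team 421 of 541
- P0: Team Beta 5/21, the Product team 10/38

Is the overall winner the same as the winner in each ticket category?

Yes

P1: Team Beta 81/174 = 46.6%, the Product team 108/186 = 58.1% → the Product team
P2: Team Beta 130/211 = 61.6%, the Product team 154/221 = 69.7% → the Product team
P3: Team Beta 544/744 = 73.1%, the Product team 421/541 = 77.8% → the Product team
P0: Team Beta 5/21 = 23.8%, the Product team 10/38 = 26.3% → the Product team
Overall: Team Beta 760/1150 = 66.1%, the Product team 693/986 = 70.3% → the Product team
The Product team wins overall and in every ticket group — no reversal.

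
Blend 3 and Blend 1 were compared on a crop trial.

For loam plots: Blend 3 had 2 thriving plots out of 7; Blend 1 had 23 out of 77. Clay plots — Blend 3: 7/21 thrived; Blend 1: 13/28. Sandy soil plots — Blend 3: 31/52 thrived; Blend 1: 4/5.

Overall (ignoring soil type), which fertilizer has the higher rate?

Loam: Blend 3 2/7 = 28.6%, Blend 1 23/77 = 29.9% → Blend 1
Clay: Blend 3 7/21 = 33.3%, Blend 1 13/28 = 46.4% → Blend 1
Sandy soil: Blend 3 31/52 = 59.6%, Blend 1 4/5 = 80.0% → Blend 1
Overall: Blend 3 40/80 = 50.0%, Blend 1 40/110 = 36.4% → Blend 3
(Blend 1 wins every soil group but Blend 3 wins overall — Blend 1's plots skew toward the low-rate loam group.)

Blend 3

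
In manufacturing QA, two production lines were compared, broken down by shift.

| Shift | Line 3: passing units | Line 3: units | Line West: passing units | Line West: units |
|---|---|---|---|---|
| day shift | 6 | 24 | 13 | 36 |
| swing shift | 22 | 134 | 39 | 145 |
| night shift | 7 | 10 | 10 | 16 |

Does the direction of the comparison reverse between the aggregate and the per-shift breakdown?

Day shift: Line 3 6/24 = 25.0%, Line West 13/36 = 36.1% → Line West
Swing shift: Line 3 22/134 = 16.4%, Line West 39/145 = 26.9% → Line West
Night shift: Line 3 7/10 = 70.0%, Line West 10/16 = 62.5% → Line 3
Overall: Line 3 35/168 = 20.8%, Line West 62/197 = 31.5% → Line West
Neither sweeps: Line 3 wins 1 of 3 groups, Line West wins 2. Line West wins overall but not every group — no Simpson reversal.

No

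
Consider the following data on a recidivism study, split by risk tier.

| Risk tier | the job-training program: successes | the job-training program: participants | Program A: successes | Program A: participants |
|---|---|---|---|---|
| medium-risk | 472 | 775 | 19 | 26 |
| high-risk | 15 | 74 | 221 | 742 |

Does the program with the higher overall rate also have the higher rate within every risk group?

Medium-risk: the job-training program 472/775 = 60.9%, Program A 19/26 = 73.1% → Program A
High-risk: the job-training program 15/74 = 20.3%, Program A 221/742 = 29.8% → Program A
Overall: the job-training program 487/849 = 57.4%, Program A 240/768 = 31.2% → the job-training program
Program A wins each risk group but the job-training program wins overall — the comparison reverses. Program A's participants skew toward high-risk, which has a lower base rate.

No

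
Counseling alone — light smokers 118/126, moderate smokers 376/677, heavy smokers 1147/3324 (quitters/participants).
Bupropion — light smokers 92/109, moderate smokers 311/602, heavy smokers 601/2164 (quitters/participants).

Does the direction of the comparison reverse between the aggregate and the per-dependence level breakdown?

No

Light smokers: counseling alone 118/126 = 93.7%, bupropion 92/109 = 84.4% → counseling alone
Moderate smokers: counseling alone 376/677 = 55.5%, bupropion 311/602 = 51.7% → counseling alone
Heavy smokers: counseling alone 1147/3324 = 34.5%, bupropion 601/2164 = 27.8% → counseling alone
Overall: counseling alone 1641/4127 = 39.8%, bupropion 1004/2875 = 34.9% → counseling alone
Counseling alone wins overall and in every dependence group — no reversal.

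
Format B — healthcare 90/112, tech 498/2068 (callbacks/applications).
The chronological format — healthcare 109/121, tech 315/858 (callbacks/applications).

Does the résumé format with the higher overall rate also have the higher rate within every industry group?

Healthcare: Format B 90/112 = 80.4%, the chronological format 109/121 = 90.1% → the chronological format
Tech: Format B 498/2068 = 24.1%, the chronological format 315/858 = 36.7% → the chronological format
Overall: Format B 588/2180 = 27.0%, the chronological format 424/979 = 43.3% → the chronological format
The chronological format wins overall and in every industry group — no reversal.

Yes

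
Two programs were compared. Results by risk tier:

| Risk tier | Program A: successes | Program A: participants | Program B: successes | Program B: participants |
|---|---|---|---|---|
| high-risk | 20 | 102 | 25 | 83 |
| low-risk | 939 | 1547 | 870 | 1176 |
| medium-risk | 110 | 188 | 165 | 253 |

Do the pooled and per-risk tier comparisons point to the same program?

High-risk: Program A 20/102 = 19.6%, Program B 25/83 = 30.1% → Program B
Low-risk: Program A 939/1547 = 60.7%, Program B 870/1176 = 74.0% → Program B
Medium-risk: Program A 110/188 = 58.5%, Program B 165/253 = 65.2% → Program B
Overall: Program A 1069/1837 = 58.2%, Program B 1060/1512 = 70.1% → Program B
Program B wins overall and in every risk group — no reversal.

Yes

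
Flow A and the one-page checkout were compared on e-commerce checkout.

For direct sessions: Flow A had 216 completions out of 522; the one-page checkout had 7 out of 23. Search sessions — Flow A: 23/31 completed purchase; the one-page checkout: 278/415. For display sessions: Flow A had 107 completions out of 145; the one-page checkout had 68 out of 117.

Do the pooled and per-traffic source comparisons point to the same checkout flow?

No

Direct: Flow A 216/522 = 41.4%, the one-page checkout 7/23 = 30.4% → Flow A
Search: Flow A 23/31 = 74.2%, the one-page checkout 278/415 = 67.0% → Flow A
Display: Flow A 107/145 = 73.8%, the one-page checkout 68/117 = 58.1% → Flow A
Overall: Flow A 346/698 = 49.6%, the one-page checkout 353/555 = 63.6% → the one-page checkout
Flow A wins each traffic group but the one-page checkout wins overall — the comparison reverses. Flow A's sessions skew toward direct, which has a lower base rate.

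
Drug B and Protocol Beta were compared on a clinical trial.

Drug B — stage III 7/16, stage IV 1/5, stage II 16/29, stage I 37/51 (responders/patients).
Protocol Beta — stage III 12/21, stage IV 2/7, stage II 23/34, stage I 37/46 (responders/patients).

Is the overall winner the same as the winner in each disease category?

Stage III: Drug B 7/16 = 43.8%, Protocol Beta 12/21 = 57.1% → Protocol Beta
Stage IV: Drug B 1/5 = 20.0%, Protocol Beta 2/7 = 28.6% → Protocol Beta
Stage II: Drug B 16/29 = 55.2%, Protocol Beta 23/34 = 67.6% → Protocol Beta
Stage I: Drug B 37/51 = 72.5%, Protocol Beta 37/46 = 80.4% → Protocol Beta
Overall: Drug B 61/101 = 60.4%, Protocol Beta 74/108 = 68.5% → Protocol Beta
Protocol Beta wins overall and in every disease group — no reversal.

Yes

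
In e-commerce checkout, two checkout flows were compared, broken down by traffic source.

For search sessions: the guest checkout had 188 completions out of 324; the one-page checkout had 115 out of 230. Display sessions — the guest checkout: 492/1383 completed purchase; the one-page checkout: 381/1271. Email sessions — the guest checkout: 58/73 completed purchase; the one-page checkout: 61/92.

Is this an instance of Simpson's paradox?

No

Search: the guest checkout 188/324 = 58.0%, the one-page checkout 115/230 = 50.0% → the guest checkout
Display: the guest checkout 492/1383 = 35.6%, the one-page checkout 381/1271 = 30.0% → the guest checkout
Email: the guest checkout 58/73 = 79.5%, the one-page checkout 61/92 = 66.3% → the guest checkout
Overall: the guest checkout 738/1780 = 41.5%, the one-page checkout 557/1593 = 35.0% → the guest checkout
The guest checkout wins overall and in every traffic group — no reversal.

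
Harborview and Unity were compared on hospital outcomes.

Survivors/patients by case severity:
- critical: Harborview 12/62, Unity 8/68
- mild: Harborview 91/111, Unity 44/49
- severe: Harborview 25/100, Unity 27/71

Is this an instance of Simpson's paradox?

No

Critical: Harborview 12/62 = 19.4%, Unity 8/68 = 11.8% → Harborview
Mild: Harborview 91/111 = 82.0%, Unity 44/49 = 89.8% → Unity
Severe: Harborview 25/100 = 25.0%, Unity 27/71 = 38.0% → Unity
Overall: Harborview 128/273 = 46.9%, Unity 79/188 = 42.0% → Harborview
Neither sweeps: Harborview wins 1 of 3 groups, Unity wins 2. Harborview wins overall but not every group — no Simpson reversal.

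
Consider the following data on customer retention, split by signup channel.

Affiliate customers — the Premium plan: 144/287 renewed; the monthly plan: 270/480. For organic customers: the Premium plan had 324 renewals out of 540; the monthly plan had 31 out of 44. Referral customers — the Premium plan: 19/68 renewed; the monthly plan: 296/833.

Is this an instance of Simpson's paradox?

Yes

Affiliate: the Premium plan 144/287 = 50.2%, the monthly plan 270/480 = 56.2% → the monthly plan
Organic: the Premium plan 324/540 = 60.0%, the monthly plan 31/44 = 70.5% → the monthly plan
Referral: the Premium plan 19/68 = 27.9%, the monthly plan 296/833 = 35.5% → the monthly plan
Overall: the Premium plan 487/895 = 54.4%, the monthly plan 597/1357 = 44.0% → the Premium plan
The monthly plan wins each signup group but the Premium plan wins overall — the comparison reverses. The monthly plan's customers skew toward referral, which has a lower base rate.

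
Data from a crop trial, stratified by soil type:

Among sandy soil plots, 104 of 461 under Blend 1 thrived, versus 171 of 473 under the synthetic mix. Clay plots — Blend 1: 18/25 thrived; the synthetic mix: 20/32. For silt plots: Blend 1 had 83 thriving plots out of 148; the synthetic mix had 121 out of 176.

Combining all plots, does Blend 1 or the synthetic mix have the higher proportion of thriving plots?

Sandy soil: Blend 1 104/461 = 22.6%, the synthetic mix 171/473 = 36.2% → the synthetic mix
Clay: Blend 1 18/25 = 72.0%, the synthetic mix 20/32 = 62.5% → Blend 1
Silt: Blend 1 83/148 = 56.1%, the synthetic mix 121/176 = 68.8% → the synthetic mix
Overall: Blend 1 205/634 = 32.3%, the synthetic mix 312/681 = 45.8% → the synthetic mix
(Neither sweeps every soil group, but the synthetic mix has the higher pooled rate.)

the synthetic mix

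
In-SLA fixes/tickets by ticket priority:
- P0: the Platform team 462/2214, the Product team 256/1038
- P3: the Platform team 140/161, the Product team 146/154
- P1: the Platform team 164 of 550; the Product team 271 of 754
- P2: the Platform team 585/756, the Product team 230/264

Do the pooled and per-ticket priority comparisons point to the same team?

Yes

P0: the Platform team 462/2214 = 20.9%, the Product team 256/1038 = 24.7% → the Product team
P3: the Platform team 140/161 = 87.0%, the Product team 146/154 = 94.8% → the Product team
P1: the Platform team 164/550 = 29.8%, the Product team 271/754 = 35.9% → the Product team
P2: the Platform team 585/756 = 77.4%, the Product team 230/264 = 87.1% → the Product team
Overall: the Platform team 1351/3681 = 36.7%, the Product team 903/2210 = 40.9% → the Product team
The Product team wins overall and in every ticket group — no reversal.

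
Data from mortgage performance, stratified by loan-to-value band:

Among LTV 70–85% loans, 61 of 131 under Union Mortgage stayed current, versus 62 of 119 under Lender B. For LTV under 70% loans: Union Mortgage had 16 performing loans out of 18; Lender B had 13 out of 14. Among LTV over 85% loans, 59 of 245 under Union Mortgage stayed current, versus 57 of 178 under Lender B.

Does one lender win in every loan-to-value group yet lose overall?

No

LTV 70–85%: Union Mortgage 61/131 = 46.6%, Lender B 62/119 = 52.1% → Lender B
LTV under 70%: Union Mortgage 16/18 = 88.9%, Lender B 13/14 = 92.9% → Lender B
LTV over 85%: Union Mortgage 59/245 = 24.1%, Lender B 57/178 = 32.0% → Lender B
Overall: Union Mortgage 136/394 = 34.5%, Lender B 132/311 = 42.4% → Lender B
Lender B wins overall and in every loan-to-value group — no reversal.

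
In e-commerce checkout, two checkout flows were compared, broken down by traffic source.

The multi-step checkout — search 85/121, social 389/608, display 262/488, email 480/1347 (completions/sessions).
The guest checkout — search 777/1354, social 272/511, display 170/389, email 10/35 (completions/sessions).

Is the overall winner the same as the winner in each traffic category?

Search: the multi-step checkout 85/121 = 70.2%, the guest checkout 777/1354 = 57.4% → the multi-step checkout
Social: the multi-step checkout 389/608 = 64.0%, the guest checkout 272/511 = 53.2% → the multi-step checkout
Display: the multi-step checkout 262/488 = 53.7%, the guest checkout 170/389 = 43.7% → the multi-step checkout
Email: the multi-step checkout 480/1347 = 35.6%, the guest checkout 10/35 = 28.6% → the multi-step checkout
Overall: the multi-step checkout 1216/2564 = 47.4%, the guest checkout 1229/2289 = 53.7% → the guest checkout
The multi-step checkout wins each traffic group but the guest checkout wins overall — the comparison reverses. The multi-step checkout's sessions skew toward email, which has a lower base rate.

No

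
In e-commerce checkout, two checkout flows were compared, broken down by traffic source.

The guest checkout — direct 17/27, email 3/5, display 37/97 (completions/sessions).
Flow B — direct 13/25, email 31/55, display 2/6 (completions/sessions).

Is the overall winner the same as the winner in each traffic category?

No

Direct: the guest checkout 17/27 = 63.0%, Flow B 13/25 = 52.0% → the guest checkout
Email: the guest checkout 3/5 = 60.0%, Flow B 31/55 = 56.4% → the guest checkout
Display: the guest checkout 37/97 = 38.1%, Flow B 2/6 = 33.3% → the guest checkout
Overall: the guest checkout 57/129 = 44.2%, Flow B 46/86 = 53.5% → Flow B
The guest checkout wins each traffic group but Flow B wins overall — the comparison reverses. The guest checkout's sessions skew toward display, which has a lower base rate.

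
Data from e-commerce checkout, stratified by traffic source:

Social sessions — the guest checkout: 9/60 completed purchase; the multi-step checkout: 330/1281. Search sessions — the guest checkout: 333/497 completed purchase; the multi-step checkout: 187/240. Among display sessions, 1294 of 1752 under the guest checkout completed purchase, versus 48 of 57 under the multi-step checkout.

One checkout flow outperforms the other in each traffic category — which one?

Social: the guest checkout 9/60 = 15.0%, the multi-step checkout 330/1281 = 25.8% → the multi-step checkout
Search: the guest checkout 333/497 = 67.0%, the multi-step checkout 187/240 = 77.9% → the multi-step checkout
Display: the guest checkout 1294/1752 = 73.9%, the multi-step checkout 48/57 = 84.2% → the multi-step checkout
The multi-step checkout has the higher rate in all 3 groups.

the multi-step checkout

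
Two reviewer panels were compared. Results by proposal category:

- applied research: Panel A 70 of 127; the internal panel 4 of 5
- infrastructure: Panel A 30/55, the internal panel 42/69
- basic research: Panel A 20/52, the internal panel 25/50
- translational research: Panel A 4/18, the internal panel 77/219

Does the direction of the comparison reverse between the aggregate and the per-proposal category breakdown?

Applied research: Panel A 70/127 = 55.1%, the internal panel 4/5 = 80.0% → the internal panel
Infrastructure: Panel A 30/55 = 54.5%, the internal panel 42/69 = 60.9% → the internal panel
Basic research: Panel A 20/52 = 38.5%, the internal panel 25/50 = 50.0% → the internal panel
Translational research: Panel A 4/18 = 22.2%, the internal panel 77/219 = 35.2% → the internal panel
Overall: Panel A 124/252 = 49.2%, the internal panel 148/343 = 43.1% → Panel A
The internal panel wins each proposal group but Panel A wins overall — the comparison reverses. The internal panel's proposals skew toward translational research, which has a lower base rate.

Yes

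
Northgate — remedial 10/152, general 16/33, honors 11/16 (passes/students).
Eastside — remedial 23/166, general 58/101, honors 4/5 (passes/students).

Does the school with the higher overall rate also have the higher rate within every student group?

Remedial: Northgate 10/152 = 6.6%, Eastside 23/166 = 13.9% → Eastside
General: Northgate 16/33 = 48.5%, Eastside 58/101 = 57.4% → Eastside
Honors: Northgate 11/16 = 68.8%, Eastside 4/5 = 80.0% → Eastside
Overall: Northgate 37/201 = 18.4%, Eastside 85/272 = 31.2% → Eastside
Eastside wins overall and in every student group — no reversal.

Yes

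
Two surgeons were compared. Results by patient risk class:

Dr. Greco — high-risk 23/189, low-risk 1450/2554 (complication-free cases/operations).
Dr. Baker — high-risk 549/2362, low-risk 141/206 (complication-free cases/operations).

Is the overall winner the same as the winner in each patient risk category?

No

High-risk: Dr. Greco 23/189 = 12.2%, Dr. Baker 549/2362 = 23.2% → Dr. Baker
Low-risk: Dr. Greco 1450/2554 = 56.8%, Dr. Baker 141/206 = 68.4% → Dr. Baker
Overall: Dr. Greco 1473/2743 = 53.7%, Dr. Baker 690/2568 = 26.9% → Dr. Greco
Dr. Baker wins each patient risk group but Dr. Greco wins overall — the comparison reverses. Dr. Baker's operations skew toward high-risk, which has a lower base rate.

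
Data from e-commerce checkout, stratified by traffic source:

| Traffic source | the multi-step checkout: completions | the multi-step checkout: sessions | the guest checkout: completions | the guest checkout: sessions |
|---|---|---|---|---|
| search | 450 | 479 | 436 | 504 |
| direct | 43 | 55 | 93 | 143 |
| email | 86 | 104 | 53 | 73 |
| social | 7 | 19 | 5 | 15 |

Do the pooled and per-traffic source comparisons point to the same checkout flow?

Search: the multi-step checkout 450/479 = 93.9%, the guest checkout 436/504 = 86.5% → the multi-step checkout
Direct: the multi-step checkout 43/55 = 78.2%, the guest checkout 93/143 = 65.0% → the multi-step checkout
Email: the multi-step checkout 86/104 = 82.7%, the guest checkout 53/73 = 72.6% → the multi-step checkout
Social: the multi-step checkout 7/19 = 36.8%, the guest checkout 5/15 = 33.3% → the multi-step checkout
Overall: the multi-step checkout 586/657 = 89.2%, the guest checkout 587/735 = 79.9% → the multi-step checkout
The multi-step checkout wins overall and in every traffic group — no reversal.

Yes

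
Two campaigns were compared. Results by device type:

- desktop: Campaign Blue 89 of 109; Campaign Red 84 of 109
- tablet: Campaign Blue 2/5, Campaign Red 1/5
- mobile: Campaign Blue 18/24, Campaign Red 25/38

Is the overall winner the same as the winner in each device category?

Yes

Desktop: Campaign Blue 89/109 = 81.7%, Campaign Red 84/109 = 77.1% → Campaign Blue
Tablet: Campaign Blue 2/5 = 40.0%, Campaign Red 1/5 = 20.0% → Campaign Blue
Mobile: Campaign Blue 18/24 = 75.0%, Campaign Red 25/38 = 65.8% → Campaign Blue
Overall: Campaign Blue 109/138 = 79.0%, Campaign Red 110/152 = 72.4% → Campaign Blue
Campaign Blue wins overall and in every device group — no reversal.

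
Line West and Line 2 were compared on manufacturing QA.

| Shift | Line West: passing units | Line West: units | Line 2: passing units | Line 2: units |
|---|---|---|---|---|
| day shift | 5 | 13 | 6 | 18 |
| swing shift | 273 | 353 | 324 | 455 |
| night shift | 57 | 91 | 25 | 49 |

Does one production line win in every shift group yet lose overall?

Day shift: Line West 5/13 = 38.5%, Line 2 6/18 = 33.3% → Line West
Swing shift: Line West 273/353 = 77.3%, Line 2 324/455 = 71.2% → Line West
Night shift: Line West 57/91 = 62.6%, Line 2 25/49 = 51.0% → Line West
Overall: Line West 335/457 = 73.3%, Line 2 355/522 = 68.0% → Line West
Line West wins overall and in every shift group — no reversal.

No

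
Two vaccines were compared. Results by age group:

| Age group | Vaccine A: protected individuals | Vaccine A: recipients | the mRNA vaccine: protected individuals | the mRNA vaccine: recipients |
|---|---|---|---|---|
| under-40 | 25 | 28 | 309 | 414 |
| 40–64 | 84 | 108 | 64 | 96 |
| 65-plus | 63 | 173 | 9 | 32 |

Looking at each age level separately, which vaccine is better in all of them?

Under-40: Vaccine A 25/28 = 89.3%, the mRNA vaccine 309/414 = 74.6% → Vaccine A
40–64: Vaccine A 84/108 = 77.8%, the mRNA vaccine 64/96 = 66.7% → Vaccine A
65-plus: Vaccine A 63/173 = 36.4%, the mRNA vaccine 9/32 = 28.1% → Vaccine A
Vaccine A has the higher rate in all 3 groups.

Vaccine A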